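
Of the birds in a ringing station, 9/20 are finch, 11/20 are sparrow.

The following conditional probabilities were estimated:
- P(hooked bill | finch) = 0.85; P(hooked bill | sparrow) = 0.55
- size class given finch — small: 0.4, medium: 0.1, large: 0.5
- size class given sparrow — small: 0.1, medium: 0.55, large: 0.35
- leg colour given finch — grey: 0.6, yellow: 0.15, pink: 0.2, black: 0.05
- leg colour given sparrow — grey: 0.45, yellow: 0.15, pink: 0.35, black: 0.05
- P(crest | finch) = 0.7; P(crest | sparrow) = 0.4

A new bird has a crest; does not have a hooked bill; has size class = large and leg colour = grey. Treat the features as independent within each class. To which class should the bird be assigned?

sparrow

finch: 0.45 × (1−0.85) × 0.5 × 0.6 × 0.7 = 0.014175
sparrow: 0.55 × (1−0.55) × 0.35 × 0.45 × 0.4 = 0.0155925
Highest score → sparrow.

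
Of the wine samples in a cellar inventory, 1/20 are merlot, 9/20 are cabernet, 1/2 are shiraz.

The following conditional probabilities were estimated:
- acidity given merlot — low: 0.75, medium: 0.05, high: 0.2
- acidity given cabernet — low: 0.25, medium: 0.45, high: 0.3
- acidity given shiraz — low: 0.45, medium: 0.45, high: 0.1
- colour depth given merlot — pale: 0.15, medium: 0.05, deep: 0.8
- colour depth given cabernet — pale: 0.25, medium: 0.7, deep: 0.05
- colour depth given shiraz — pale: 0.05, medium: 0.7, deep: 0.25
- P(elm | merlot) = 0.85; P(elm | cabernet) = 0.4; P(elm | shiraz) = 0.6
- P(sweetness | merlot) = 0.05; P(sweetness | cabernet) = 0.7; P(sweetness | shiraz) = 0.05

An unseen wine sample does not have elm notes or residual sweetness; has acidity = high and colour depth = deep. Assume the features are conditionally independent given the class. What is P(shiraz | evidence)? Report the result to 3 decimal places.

0.669

merlot: 0.05 × 0.2 × 0.8 × (1−0.85) × (1−0.05) = 0.00114
cabernet: 0.45 × 0.3 × 0.05 × (1−0.4) × (1−0.7) = 0.001215
shiraz: 0.5 × 0.1 × 0.25 × (1−0.6) × (1−0.05) = 0.00475
P(shiraz | x) = 0.00475 / 0.007105 ≈ 0.669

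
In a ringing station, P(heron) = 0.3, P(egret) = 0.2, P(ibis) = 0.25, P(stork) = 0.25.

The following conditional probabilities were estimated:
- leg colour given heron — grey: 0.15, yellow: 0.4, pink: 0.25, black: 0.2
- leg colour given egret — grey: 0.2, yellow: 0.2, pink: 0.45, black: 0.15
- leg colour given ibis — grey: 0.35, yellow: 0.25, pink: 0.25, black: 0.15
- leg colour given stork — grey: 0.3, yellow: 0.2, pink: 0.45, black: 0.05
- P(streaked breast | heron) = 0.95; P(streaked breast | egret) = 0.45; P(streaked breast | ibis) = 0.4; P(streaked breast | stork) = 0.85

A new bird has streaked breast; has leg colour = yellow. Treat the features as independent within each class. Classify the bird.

heron

heron: 0.3 × 0.4 × 0.95 = 0.114
egret: 0.2 × 0.2 × 0.45 = 0.018
ibis: 0.25 × 0.25 × 0.4 = 0.025
stork: 0.25 × 0.2 × 0.85 = 0.0425
Highest score → heron.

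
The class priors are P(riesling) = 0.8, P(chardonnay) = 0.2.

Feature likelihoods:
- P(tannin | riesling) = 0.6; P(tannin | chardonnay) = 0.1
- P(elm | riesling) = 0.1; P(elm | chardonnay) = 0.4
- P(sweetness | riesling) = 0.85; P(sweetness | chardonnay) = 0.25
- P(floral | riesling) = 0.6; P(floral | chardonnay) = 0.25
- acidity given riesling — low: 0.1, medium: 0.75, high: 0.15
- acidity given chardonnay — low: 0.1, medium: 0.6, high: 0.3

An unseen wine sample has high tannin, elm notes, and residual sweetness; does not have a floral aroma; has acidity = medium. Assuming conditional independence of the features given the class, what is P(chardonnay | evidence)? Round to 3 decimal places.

riesling: 0.8 × 0.6 × 0.1 × 0.85 × (1−0.6) × 0.75 = 0.01224
chardonnay: 0.2 × 0.1 × 0.4 × 0.25 × (1−0.25) × 0.6 = 0.0009
P(chardonnay | x) = 0.0009 / 0.01314 ≈ 0.068

0.068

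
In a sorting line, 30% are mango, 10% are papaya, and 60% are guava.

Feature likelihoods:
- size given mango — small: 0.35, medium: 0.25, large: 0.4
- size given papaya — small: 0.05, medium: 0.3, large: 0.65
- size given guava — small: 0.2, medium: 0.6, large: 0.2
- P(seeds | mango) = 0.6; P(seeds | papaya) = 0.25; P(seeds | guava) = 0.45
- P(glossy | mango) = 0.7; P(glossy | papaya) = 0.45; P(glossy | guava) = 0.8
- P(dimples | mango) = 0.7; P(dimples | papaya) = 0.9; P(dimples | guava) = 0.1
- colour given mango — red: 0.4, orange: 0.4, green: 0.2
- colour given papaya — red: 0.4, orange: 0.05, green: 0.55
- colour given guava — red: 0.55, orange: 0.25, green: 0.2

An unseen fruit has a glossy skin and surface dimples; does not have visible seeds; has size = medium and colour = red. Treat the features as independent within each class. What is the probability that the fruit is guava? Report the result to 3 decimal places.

mango: 0.3 × 0.25 × (1−0.6) × 0.7 × 0.7 × 0.4 = 0.00588
papaya: 0.1 × 0.3 × (1−0.25) × 0.45 × 0.9 × 0.4 = 0.003645
guava: 0.6 × 0.6 × (1−0.45) × 0.8 × 0.1 × 0.55 = 0.008712
P(guava | x) = 0.008712 / 0.018237 ≈ 0.478

0.478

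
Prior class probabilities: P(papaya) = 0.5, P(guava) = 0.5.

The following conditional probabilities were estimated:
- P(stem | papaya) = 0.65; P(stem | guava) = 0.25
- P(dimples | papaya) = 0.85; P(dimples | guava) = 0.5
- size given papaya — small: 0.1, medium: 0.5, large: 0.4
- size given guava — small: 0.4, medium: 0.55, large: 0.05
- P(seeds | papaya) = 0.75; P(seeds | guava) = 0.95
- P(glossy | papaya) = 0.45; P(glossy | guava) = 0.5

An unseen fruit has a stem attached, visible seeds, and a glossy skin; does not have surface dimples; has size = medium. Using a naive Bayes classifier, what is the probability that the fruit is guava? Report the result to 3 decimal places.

0.665

papaya: 0.5 × 0.65 × (1−0.85) × 0.5 × 0.75 × 0.45 = 0.0082265625
guava: 0.5 × 0.25 × (1−0.5) × 0.55 × 0.95 × 0.5 = 0.016328125
P(guava | x) = 0.016328125 / 0.0245546875 ≈ 0.665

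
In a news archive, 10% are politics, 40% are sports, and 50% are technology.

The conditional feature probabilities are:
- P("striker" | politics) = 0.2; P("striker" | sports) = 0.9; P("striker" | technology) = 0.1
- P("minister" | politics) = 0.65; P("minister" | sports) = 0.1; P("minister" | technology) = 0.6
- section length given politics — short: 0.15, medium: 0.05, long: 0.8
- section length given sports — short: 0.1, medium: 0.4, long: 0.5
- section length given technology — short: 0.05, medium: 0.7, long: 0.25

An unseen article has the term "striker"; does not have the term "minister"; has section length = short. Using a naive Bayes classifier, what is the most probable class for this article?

politics: 0.1 × 0.2 × (1−0.65) × 0.15 = 0.00105
sports: 0.4 × 0.9 × (1−0.1) × 0.1 = 0.0324
technology: 0.5 × 0.1 × (1−0.6) × 0.05 = 0.001
Highest score → sports.

sports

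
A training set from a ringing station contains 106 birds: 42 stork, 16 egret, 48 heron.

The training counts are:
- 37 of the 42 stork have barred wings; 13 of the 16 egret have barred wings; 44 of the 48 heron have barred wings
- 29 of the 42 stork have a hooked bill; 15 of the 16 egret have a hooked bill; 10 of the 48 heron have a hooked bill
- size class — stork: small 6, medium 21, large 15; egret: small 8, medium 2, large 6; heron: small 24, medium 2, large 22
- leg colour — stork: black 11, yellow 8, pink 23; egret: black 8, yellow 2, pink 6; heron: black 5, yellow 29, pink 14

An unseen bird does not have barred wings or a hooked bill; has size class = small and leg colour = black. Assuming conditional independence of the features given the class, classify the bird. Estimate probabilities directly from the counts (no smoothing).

stork: (42/106) × (5/42) × (13/42) × (6/42) × (11/42) ≈ 0.000546265
egret: (16/106) × (3/16) × (1/16) × (8/16) × (8/16) ≈ 0.000442217
heron: (48/106) × (4/48) × (38/48) × (24/48) × (5/48) ≈ 0.00155595
Highest score → heron.

heron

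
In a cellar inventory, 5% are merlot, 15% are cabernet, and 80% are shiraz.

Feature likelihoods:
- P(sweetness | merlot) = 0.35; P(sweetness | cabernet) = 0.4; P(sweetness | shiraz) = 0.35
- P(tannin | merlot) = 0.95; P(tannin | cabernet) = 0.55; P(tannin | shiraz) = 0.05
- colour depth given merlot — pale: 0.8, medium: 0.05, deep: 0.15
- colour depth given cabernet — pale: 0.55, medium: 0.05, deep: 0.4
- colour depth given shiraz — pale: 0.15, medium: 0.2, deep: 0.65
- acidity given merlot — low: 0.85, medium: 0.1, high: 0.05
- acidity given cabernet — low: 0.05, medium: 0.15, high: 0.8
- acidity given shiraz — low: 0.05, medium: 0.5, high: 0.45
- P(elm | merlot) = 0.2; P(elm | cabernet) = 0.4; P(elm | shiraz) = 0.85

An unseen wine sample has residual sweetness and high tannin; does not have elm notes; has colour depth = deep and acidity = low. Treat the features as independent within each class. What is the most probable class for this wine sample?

merlot

merlot: 0.05 × 0.35 × 0.95 × 0.15 × 0.85 × (1−0.2) = 0.00169575
cabernet: 0.15 × 0.4 × 0.55 × 0.4 × 0.05 × (1−0.4) = 0.000396
shiraz: 0.8 × 0.35 × 0.05 × 0.65 × 0.05 × (1−0.85) = 0.00006825
Highest score → merlot.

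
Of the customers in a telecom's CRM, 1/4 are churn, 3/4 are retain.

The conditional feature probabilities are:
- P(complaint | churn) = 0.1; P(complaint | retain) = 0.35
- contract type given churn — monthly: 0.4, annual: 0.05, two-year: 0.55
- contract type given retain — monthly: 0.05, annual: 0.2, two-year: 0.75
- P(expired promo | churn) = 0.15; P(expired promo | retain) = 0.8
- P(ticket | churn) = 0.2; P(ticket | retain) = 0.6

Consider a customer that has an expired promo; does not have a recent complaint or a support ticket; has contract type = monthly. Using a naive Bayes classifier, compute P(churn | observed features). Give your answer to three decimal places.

0.581

churn: 0.25 × (1−0.1) × 0.4 × 0.15 × (1−0.2) = 0.0108
retain: 0.75 × (1−0.35) × 0.05 × 0.8 × (1−0.6) = 0.0078
P(churn | x) = 0.0108 / 0.0186 ≈ 0.581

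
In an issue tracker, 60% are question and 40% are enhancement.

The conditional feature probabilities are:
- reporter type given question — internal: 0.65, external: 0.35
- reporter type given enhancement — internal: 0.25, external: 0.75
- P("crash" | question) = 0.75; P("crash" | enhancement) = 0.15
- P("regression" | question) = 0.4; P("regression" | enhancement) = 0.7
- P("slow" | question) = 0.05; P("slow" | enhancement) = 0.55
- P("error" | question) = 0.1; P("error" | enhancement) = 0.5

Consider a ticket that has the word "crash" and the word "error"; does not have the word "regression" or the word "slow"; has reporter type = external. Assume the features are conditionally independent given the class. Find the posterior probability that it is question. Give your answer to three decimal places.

0.747

question: 0.6 × 0.35 × 0.75 × (1−0.4) × (1−0.05) × 0.1 = 0.0089775
enhancement: 0.4 × 0.75 × 0.15 × (1−0.7) × (1−0.55) × 0.5 = 0.0030375
P(question | x) = 0.0089775 / 0.012015 ≈ 0.747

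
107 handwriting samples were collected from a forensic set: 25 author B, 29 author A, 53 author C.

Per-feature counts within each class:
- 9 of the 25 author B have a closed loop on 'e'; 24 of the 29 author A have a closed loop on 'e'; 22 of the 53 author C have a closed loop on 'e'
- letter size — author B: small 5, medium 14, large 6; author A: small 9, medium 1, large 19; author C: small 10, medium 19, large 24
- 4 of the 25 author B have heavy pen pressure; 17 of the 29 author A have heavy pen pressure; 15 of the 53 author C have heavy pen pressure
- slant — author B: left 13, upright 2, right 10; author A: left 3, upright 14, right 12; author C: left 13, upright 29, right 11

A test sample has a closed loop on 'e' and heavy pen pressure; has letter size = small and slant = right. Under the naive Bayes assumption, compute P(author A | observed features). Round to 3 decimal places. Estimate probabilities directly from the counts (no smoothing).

0.834

author B: (25/107) × (9/25) × (5/25) × (4/25) × (10/25) ≈ 0.00107664
author A: (29/107) × (24/29) × (9/29) × (17/29) × (12/29) ≈ 0.0168852
author C: (53/107) × (22/53) × (10/53) × (15/53) × (11/53) ≈ 0.00227874
P(author A | x) = 0.0168852 / 0.02024058 ≈ 0.834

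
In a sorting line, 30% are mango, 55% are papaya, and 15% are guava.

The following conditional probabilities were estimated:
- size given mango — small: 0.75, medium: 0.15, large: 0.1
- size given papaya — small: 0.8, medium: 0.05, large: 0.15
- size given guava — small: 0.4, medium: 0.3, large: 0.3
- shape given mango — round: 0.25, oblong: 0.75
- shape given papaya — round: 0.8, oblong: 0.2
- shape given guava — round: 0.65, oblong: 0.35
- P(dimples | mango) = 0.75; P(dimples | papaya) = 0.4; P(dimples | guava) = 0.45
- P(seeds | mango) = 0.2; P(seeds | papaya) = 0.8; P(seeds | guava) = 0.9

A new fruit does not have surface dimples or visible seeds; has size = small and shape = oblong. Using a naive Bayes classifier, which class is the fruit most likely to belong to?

mango: 0.3 × 0.75 × 0.75 × (1−0.75) × (1−0.2) = 0.03375
papaya: 0.55 × 0.8 × 0.2 × (1−0.4) × (1−0.8) = 0.01056
guava: 0.15 × 0.4 × 0.35 × (1−0.45) × (1−0.9) = 0.001155
Highest score → mango.

mango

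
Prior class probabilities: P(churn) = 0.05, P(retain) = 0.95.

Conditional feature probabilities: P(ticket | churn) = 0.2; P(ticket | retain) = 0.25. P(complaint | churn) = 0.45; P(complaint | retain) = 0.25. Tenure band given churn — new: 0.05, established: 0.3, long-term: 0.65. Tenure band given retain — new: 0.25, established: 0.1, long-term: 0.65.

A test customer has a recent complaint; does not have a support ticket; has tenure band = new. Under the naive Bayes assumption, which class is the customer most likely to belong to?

retain

churn: 0.05 × (1−0.2) × 0.45 × 0.05 = 0.0009
retain: 0.95 × (1−0.25) × 0.25 × 0.25 = 0.04453125
Highest score → retain.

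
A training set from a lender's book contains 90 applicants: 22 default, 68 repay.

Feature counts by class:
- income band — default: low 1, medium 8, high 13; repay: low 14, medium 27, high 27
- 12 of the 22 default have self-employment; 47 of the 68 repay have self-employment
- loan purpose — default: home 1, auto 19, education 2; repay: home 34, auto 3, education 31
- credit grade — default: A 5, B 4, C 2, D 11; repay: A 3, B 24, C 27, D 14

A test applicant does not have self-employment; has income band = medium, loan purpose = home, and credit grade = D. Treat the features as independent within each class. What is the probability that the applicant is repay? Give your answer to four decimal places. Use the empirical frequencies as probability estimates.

default: (22/90) × (8/22) × (10/22) × (1/22) × (11/22) ≈ 0.000918274
repay: (68/90) × (27/68) × (21/68) × (34/68) × (14/68) ≈ 0.0095372
P(repay | x) = 0.0095372 / 0.010455474 ≈ 0.9122

0.9122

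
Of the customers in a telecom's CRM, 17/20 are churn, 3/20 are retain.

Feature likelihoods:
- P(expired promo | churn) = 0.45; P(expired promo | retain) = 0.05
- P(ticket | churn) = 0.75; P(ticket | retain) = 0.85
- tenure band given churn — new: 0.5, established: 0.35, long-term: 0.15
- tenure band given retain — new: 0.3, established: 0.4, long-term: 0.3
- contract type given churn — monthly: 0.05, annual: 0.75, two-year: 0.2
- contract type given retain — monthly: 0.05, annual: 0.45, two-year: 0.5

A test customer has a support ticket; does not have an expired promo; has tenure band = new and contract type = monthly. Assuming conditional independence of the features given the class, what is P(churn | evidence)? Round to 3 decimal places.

churn: 0.85 × (1−0.45) × 0.75 × 0.5 × 0.05 = 0.008765625
retain: 0.15 × (1−0.05) × 0.85 × 0.3 × 0.05 = 0.001816875
P(churn | x) = 0.008765625 / 0.0105825 ≈ 0.828

0.828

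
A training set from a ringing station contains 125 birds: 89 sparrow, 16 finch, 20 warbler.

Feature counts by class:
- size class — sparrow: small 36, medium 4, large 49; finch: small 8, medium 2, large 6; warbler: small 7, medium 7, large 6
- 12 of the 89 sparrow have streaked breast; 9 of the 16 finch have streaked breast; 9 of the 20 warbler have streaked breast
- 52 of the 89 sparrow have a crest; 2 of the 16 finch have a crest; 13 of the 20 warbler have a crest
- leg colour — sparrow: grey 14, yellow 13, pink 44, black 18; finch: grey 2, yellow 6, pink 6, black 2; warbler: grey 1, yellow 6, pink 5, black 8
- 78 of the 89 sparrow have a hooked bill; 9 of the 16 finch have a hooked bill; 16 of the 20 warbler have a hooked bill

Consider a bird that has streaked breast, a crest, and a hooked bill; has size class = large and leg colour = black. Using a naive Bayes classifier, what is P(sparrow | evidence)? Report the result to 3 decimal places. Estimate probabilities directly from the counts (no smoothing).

sparrow: (89/125) × (49/89) × (12/89) × (52/89) × (18/89) × (78/89) ≈ 0.00547366
finch: (16/125) × (6/16) × (9/16) × (2/16) × (2/16) × (9/16) = 0.0002373046875
warbler: (20/125) × (6/20) × (9/20) × (13/20) × (8/20) × (16/20) = 0.0044928
P(sparrow | x) = 0.00547366 / 0.0102037646875 ≈ 0.536

0.536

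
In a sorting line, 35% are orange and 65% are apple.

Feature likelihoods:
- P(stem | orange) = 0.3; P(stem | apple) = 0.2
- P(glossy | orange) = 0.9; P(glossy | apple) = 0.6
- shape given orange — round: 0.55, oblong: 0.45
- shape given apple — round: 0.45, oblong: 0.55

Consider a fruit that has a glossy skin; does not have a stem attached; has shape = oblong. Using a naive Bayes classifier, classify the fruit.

orange: 0.35 × (1−0.3) × 0.9 × 0.45 = 0.099225
apple: 0.65 × (1−0.2) × 0.6 × 0.55 = 0.1716
Highest score → apple.

apple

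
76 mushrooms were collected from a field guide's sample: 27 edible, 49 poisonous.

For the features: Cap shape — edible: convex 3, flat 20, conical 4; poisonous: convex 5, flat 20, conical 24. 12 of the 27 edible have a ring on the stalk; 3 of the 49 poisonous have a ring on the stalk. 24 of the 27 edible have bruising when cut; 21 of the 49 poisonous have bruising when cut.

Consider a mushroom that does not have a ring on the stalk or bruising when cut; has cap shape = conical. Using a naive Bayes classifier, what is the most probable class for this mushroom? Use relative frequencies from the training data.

poisonous

edible: (27/76) × (4/27) × (15/27) × (3/27) ≈ 0.00324886
poisonous: (49/76) × (24/49) × (46/49) × (28/49) ≈ 0.169403
Highest score → poisonous.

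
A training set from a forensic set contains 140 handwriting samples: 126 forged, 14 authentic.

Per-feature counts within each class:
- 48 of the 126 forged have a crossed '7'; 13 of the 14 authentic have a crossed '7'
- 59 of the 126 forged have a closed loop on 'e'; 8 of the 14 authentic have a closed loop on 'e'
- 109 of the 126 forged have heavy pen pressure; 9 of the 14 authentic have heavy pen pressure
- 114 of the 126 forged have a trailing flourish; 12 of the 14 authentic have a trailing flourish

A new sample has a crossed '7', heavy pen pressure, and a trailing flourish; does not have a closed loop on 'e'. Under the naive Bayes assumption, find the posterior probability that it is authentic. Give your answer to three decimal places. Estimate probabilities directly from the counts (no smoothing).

0.133

forged: (126/140) × (48/126) × (67/126) × (109/126) × (114/126) ≈ 0.142695
authentic: (14/140) × (13/14) × (6/14) × (9/14) × (12/14) ≈ 0.0219284
P(authentic | x) = 0.0219284 / 0.1646234 ≈ 0.133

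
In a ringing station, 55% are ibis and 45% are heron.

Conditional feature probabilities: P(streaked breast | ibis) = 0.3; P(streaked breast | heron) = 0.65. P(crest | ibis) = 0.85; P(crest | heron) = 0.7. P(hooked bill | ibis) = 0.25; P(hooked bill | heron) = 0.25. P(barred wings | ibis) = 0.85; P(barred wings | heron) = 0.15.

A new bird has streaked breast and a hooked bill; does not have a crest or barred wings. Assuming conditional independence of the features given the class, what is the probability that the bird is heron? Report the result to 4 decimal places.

ibis: 0.55 × 0.3 × (1−0.85) × 0.25 × (1−0.85) = 0.000928125
heron: 0.45 × 0.65 × (1−0.7) × 0.25 × (1−0.15) = 0.018646875
P(heron | x) = 0.018646875 / 0.019575 ≈ 0.9526

0.9526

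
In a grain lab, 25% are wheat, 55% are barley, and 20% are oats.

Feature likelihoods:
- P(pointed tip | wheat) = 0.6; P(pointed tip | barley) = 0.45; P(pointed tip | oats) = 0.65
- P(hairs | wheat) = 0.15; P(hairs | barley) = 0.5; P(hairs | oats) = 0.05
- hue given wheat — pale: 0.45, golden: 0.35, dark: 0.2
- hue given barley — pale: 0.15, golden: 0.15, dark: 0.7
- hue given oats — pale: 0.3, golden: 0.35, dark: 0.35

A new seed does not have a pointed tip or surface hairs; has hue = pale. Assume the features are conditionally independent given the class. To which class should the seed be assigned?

wheat: 0.25 × (1−0.6) × (1−0.15) × 0.45 = 0.03825
barley: 0.55 × (1−0.45) × (1−0.5) × 0.15 = 0.0226875
oats: 0.2 × (1−0.65) × (1−0.05) × 0.3 = 0.01995
Highest score → wheat.

wheat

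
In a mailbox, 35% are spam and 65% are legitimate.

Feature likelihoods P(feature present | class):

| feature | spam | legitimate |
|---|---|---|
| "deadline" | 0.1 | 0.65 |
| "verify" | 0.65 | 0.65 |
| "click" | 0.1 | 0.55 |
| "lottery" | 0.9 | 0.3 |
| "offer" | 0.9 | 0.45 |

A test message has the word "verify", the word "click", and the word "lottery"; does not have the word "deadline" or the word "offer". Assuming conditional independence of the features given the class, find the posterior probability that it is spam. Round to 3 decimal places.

0.121

spam: 0.35 × (1−0.1) × 0.65 × 0.1 × 0.9 × (1−0.9) = 0.00184275
legitimate: 0.65 × (1−0.65) × 0.65 × 0.55 × 0.3 × (1−0.45) = 0.01341965625
P(spam | x) = 0.00184275 / 0.01526240625 ≈ 0.121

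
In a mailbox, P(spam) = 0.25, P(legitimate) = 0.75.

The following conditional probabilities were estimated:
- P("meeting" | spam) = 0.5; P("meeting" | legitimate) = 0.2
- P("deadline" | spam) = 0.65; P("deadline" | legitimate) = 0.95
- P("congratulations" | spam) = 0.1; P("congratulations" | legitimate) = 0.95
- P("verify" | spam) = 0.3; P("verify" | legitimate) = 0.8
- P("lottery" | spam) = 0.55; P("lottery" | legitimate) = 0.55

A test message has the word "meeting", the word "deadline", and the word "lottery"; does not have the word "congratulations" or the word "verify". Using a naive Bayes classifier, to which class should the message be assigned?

spam: 0.25 × 0.5 × 0.65 × (1−0.1) × (1−0.3) × 0.55 = 0.028153125
legitimate: 0.75 × 0.2 × 0.95 × (1−0.95) × (1−0.8) × 0.55 = 0.00078375
Highest score → spam.

spam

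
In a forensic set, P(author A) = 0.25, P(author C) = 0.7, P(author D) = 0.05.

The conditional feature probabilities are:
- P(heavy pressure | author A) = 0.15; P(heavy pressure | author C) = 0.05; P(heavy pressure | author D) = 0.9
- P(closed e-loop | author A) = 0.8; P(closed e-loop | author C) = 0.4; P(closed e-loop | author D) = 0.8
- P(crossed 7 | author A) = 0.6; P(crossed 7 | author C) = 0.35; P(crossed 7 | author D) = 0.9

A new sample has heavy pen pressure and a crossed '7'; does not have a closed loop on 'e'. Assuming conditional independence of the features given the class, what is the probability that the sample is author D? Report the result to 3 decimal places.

author A: 0.25 × 0.15 × (1−0.8) × 0.6 = 0.0045
author C: 0.7 × 0.05 × (1−0.4) × 0.35 = 0.00735
author D: 0.05 × 0.9 × (1−0.8) × 0.9 = 0.0081
P(author D | x) = 0.0081 / 0.01995 ≈ 0.406

0.406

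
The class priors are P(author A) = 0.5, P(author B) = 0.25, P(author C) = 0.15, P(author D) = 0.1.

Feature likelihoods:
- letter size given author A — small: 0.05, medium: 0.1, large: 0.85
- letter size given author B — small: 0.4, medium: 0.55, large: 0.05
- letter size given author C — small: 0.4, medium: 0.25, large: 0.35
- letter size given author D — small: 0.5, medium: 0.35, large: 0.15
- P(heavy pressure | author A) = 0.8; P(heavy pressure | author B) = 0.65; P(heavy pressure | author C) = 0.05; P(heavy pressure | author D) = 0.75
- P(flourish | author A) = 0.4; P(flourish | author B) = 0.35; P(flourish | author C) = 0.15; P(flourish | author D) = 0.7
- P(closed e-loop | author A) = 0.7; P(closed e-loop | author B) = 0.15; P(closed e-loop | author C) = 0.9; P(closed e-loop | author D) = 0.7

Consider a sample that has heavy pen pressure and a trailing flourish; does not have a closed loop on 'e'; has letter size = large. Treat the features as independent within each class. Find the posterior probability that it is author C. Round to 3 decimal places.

author A: 0.5 × 0.85 × 0.8 × 0.4 × (1−0.7) = 0.0408
author B: 0.25 × 0.05 × 0.65 × 0.35 × (1−0.15) = 0.0024171875
author C: 0.15 × 0.35 × 0.05 × 0.15 × (1−0.9) = 0.000039375
author D: 0.1 × 0.15 × 0.75 × 0.7 × (1−0.7) = 0.0023625
P(author C | x) = 0.000039375 / 0.0456190625 ≈ 0.001

0.001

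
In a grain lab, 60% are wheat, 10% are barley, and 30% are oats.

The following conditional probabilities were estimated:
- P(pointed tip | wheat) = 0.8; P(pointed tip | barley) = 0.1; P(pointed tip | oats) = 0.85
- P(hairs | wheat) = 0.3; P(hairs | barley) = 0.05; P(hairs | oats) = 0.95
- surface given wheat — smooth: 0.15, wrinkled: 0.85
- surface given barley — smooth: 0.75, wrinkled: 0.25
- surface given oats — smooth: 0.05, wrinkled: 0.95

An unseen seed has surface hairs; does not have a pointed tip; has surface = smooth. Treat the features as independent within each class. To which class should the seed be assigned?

wheat: 0.6 × (1−0.8) × 0.3 × 0.15 = 0.0054
barley: 0.1 × (1−0.1) × 0.05 × 0.75 = 0.003375
oats: 0.3 × (1−0.85) × 0.95 × 0.05 = 0.0021375
Highest score → wheat.

wheat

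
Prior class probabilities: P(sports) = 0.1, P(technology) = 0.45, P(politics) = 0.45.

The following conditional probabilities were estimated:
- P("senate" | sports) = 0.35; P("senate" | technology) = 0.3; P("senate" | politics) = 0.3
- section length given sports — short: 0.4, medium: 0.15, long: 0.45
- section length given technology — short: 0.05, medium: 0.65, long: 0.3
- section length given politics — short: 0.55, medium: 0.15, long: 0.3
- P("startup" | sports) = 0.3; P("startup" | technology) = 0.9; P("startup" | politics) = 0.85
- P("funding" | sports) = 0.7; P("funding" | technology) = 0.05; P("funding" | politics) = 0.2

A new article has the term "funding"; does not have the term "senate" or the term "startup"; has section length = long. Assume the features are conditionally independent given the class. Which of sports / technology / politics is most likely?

sports

sports: 0.1 × (1−0.35) × 0.45 × (1−0.3) × 0.7 = 0.0143325
technology: 0.45 × (1−0.3) × 0.3 × (1−0.9) × 0.05 = 0.0004725
politics: 0.45 × (1−0.3) × 0.3 × (1−0.85) × 0.2 = 0.002835
Highest score → sports.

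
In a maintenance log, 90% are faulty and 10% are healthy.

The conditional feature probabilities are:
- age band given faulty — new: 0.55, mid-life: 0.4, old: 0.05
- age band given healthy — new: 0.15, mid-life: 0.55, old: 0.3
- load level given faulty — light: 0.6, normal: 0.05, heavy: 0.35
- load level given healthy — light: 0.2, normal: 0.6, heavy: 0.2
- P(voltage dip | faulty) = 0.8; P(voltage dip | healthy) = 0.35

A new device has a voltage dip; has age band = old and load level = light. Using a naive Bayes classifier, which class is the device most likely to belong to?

faulty

faulty: 0.9 × 0.05 × 0.6 × 0.8 = 0.0216
healthy: 0.1 × 0.3 × 0.2 × 0.35 = 0.0021
Highest score → faulty.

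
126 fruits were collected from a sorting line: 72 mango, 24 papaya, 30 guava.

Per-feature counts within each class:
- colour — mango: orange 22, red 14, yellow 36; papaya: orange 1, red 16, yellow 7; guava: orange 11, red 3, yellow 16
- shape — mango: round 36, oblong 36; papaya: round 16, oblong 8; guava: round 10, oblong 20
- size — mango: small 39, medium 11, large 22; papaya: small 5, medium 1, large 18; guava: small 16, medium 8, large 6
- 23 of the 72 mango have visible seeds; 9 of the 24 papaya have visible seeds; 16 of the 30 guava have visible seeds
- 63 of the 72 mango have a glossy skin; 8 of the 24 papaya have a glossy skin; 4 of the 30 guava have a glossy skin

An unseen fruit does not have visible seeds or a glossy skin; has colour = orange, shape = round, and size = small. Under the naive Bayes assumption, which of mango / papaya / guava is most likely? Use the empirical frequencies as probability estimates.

guava

mango: (72/126) × (22/72) × (36/72) × (39/72) × (49/72) × (9/72) ≈ 0.00402279
papaya: (24/126) × (1/24) × (16/24) × (5/24) × (15/24) × (16/24) ≈ 0.000459289
guava: (30/126) × (11/30) × (10/30) × (16/30) × (14/30) × (26/30) ≈ 0.00627709
Highest score → guava.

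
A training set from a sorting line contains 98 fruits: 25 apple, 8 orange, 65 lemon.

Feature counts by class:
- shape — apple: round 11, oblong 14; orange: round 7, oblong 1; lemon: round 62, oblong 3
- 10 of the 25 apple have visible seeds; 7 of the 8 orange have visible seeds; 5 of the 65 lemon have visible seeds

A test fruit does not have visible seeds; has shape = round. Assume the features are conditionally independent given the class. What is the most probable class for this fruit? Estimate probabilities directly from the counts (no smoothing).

apple: (25/98) × (11/25) × (15/25) ≈ 0.0673469
orange: (8/98) × (7/8) × (1/8) ≈ 0.00892857
lemon: (65/98) × (62/65) × (60/65) ≈ 0.583987
Highest score → lemon.

lemon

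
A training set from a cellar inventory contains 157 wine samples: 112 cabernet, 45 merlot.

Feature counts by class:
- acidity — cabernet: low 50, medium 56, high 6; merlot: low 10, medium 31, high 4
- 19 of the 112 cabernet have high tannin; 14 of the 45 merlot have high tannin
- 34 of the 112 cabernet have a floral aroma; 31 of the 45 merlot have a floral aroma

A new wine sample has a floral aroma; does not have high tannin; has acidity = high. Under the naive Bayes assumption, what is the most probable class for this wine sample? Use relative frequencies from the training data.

cabernet: (112/157) × (6/112) × (93/112) × (34/112) ≈ 0.00963335
merlot: (45/157) × (4/45) × (31/45) × (31/45) ≈ 0.0120909
Highest score → merlot.

merlot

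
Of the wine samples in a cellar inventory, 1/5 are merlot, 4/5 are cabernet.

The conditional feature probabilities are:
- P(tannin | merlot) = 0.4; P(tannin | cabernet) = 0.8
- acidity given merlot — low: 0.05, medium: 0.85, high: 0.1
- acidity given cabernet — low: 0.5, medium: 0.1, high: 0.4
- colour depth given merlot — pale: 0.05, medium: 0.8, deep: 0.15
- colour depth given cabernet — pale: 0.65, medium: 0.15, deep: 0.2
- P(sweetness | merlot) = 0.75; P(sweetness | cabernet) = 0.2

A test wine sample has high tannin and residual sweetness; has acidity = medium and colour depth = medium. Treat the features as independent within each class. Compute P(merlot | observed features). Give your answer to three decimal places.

0.955

merlot: 0.2 × 0.4 × 0.85 × 0.8 × 0.75 = 0.0408
cabernet: 0.8 × 0.8 × 0.1 × 0.15 × 0.2 = 0.00192
P(merlot | x) = 0.0408 / 0.04272 ≈ 0.955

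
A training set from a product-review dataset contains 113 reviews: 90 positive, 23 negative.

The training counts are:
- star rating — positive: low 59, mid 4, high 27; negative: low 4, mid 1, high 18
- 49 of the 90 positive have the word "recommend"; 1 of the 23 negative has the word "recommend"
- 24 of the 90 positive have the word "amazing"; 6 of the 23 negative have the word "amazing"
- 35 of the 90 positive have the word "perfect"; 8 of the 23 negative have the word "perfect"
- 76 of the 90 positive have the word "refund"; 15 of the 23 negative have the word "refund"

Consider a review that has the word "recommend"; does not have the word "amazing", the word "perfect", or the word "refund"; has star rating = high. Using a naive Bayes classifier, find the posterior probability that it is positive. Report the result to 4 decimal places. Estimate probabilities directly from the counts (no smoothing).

positive: (90/113) × (27/90) × (49/90) × (66/90) × (55/90) × (14/90) ≈ 0.00906872
negative: (23/113) × (18/23) × (1/23) × (17/23) × (15/23) × (8/23) ≈ 0.00116122
P(positive | x) = 0.00906872 / 0.01022994 ≈ 0.8865

0.8865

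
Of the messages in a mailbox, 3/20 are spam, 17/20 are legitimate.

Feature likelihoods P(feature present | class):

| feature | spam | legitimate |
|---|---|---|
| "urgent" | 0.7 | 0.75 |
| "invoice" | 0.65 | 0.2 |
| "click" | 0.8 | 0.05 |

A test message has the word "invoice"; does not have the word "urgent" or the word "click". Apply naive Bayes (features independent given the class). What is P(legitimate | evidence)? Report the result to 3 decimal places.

0.873

spam: 0.15 × (1−0.7) × 0.65 × (1−0.8) = 0.00585
legitimate: 0.85 × (1−0.75) × 0.2 × (1−0.05) = 0.040375
P(legitimate | x) = 0.040375 / 0.046225 ≈ 0.873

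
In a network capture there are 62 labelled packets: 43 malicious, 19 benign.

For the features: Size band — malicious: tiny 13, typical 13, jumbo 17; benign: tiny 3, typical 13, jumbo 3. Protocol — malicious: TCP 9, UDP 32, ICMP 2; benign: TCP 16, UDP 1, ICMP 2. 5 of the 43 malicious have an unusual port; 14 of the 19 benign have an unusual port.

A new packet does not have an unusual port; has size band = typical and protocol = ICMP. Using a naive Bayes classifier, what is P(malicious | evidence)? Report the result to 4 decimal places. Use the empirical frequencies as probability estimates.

0.5974

malicious: (43/62) × (13/43) × (2/43) × (38/43) ≈ 0.00861843
benign: (19/62) × (13/19) × (2/19) × (5/19) ≈ 0.00580824
P(malicious | x) = 0.00861843 / 0.01442667 ≈ 0.5974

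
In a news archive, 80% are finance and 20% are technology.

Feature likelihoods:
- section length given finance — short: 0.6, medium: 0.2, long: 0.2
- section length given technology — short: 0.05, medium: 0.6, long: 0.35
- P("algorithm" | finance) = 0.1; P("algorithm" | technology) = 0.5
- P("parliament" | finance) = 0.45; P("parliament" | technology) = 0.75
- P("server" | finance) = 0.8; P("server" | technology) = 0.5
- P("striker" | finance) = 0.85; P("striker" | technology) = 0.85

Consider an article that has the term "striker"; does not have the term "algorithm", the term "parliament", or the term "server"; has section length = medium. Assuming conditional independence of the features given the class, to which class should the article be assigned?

finance

finance: 0.8 × 0.2 × (1−0.1) × (1−0.45) × (1−0.8) × 0.85 = 0.013464
technology: 0.2 × 0.6 × (1−0.5) × (1−0.75) × (1−0.5) × 0.85 = 0.006375
Highest score → finance.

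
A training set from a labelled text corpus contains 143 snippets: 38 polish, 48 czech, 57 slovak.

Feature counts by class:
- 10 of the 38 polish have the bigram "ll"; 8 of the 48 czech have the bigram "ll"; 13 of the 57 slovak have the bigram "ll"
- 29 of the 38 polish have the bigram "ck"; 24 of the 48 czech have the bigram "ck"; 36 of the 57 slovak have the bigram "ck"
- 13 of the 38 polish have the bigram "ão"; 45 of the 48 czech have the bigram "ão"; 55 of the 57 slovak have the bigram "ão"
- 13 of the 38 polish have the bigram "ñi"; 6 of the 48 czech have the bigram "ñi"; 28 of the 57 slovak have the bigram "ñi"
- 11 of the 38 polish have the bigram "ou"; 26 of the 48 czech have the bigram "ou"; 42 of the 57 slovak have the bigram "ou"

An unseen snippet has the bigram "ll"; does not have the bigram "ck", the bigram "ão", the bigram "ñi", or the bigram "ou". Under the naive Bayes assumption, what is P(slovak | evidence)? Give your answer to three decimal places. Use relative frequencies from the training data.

polish: (38/143) × (10/38) × (9/38) × (25/38) × (25/38) × (27/38) ≈ 0.00509349
czech: (48/143) × (8/48) × (24/48) × (3/48) × (42/48) × (22/48) ≈ 0.000701122
slovak: (57/143) × (13/57) × (21/57) × (2/57) × (29/57) × (15/57) ≈ 0.000157343
P(slovak | x) = 0.000157343 / 0.005951955 ≈ 0.026

0.026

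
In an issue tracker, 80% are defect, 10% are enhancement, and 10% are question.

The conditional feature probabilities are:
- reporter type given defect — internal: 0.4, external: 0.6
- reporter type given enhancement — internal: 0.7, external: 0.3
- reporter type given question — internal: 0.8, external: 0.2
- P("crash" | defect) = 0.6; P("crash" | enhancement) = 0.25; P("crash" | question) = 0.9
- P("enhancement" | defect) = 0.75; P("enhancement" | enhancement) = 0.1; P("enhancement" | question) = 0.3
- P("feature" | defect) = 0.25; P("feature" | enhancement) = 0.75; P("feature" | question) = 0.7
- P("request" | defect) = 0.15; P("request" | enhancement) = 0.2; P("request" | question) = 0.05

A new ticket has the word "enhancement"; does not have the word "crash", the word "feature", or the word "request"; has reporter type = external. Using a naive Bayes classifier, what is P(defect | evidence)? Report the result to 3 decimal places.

0.993

defect: 0.8 × 0.6 × (1−0.6) × 0.75 × (1−0.25) × (1−0.15) = 0.0918
enhancement: 0.1 × 0.3 × (1−0.25) × 0.1 × (1−0.75) × (1−0.2) = 0.00045
question: 0.1 × 0.2 × (1−0.9) × 0.3 × (1−0.7) × (1−0.05) = 0.000171
P(defect | x) = 0.0918 / 0.092421 ≈ 0.993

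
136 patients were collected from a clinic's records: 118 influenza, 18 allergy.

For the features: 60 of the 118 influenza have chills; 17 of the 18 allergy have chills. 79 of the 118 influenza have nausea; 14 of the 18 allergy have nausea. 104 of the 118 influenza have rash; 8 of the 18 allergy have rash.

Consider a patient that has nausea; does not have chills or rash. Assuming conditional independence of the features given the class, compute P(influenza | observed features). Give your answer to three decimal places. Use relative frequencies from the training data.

0.914

influenza: (118/136) × (58/118) × (79/118) × (14/118) ≈ 0.0338751
allergy: (18/136) × (1/18) × (14/18) × (10/18) ≈ 0.0031772
P(influenza | x) = 0.0338751 / 0.0370523 ≈ 0.914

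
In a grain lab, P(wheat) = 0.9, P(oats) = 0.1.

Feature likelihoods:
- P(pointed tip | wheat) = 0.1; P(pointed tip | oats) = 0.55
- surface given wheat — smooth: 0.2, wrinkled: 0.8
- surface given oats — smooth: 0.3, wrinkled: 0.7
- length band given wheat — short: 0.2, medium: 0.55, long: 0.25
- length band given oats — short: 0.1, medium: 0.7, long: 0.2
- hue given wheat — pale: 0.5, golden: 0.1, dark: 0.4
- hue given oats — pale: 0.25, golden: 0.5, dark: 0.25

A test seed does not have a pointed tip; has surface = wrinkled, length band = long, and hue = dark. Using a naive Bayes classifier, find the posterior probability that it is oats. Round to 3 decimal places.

wheat: 0.9 × (1−0.1) × 0.8 × 0.25 × 0.4 = 0.0648
oats: 0.1 × (1−0.55) × 0.7 × 0.2 × 0.25 = 0.001575
P(oats | x) = 0.001575 / 0.066375 ≈ 0.024

0.024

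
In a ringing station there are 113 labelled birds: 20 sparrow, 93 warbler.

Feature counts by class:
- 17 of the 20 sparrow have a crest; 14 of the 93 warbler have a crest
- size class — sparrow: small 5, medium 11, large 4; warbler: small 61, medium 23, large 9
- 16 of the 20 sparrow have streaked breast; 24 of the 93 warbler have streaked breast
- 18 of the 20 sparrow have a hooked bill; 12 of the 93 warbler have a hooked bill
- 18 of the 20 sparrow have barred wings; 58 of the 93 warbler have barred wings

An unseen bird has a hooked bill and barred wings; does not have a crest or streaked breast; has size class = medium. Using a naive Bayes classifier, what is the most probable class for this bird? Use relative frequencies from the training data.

sparrow: (20/113) × (3/20) × (11/20) × (4/20) × (18/20) × (18/20) ≈ 0.00236549
warbler: (93/113) × (79/93) × (23/93) × (69/93) × (12/93) × (58/93) ≈ 0.0103229
Highest score → warbler.

warbler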